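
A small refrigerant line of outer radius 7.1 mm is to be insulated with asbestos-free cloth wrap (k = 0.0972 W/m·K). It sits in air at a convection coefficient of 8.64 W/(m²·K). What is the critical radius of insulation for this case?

For a cylinder r_cr = k/h = 0.0972/8.64
r_cr = 11.2 mm; since the bare radius (7.1 mm) is below r_cr, adding a thin layer of insulation will *increase* heat loss.

r_cr ≈ 11.2 mm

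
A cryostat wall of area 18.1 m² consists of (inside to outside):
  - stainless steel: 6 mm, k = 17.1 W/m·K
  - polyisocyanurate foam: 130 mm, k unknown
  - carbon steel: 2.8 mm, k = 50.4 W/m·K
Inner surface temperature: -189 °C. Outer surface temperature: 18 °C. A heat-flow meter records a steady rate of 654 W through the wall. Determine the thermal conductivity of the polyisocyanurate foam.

Thermal resistances in series:
R_stainless steel = L/(kA) = 0.006/(17.1×18.1) = 1.939×10^-5 K/W
R_carbon steel = L/(kA) = 0.0028/(50.4×18.1) = 3.069×10^-6 K/W
Sum of known resistances R_other = 2.245×10^-5 K/W
Total R = ΔT/Q = 207/654 = 0.3165 K/W
R_polyisocyanurate foam = R_total − R_other = 0.3165 K/W
k = L/(R·A) = 0.13/(0.3165×18.1)

k ≈ 0.0227 W/(m·K)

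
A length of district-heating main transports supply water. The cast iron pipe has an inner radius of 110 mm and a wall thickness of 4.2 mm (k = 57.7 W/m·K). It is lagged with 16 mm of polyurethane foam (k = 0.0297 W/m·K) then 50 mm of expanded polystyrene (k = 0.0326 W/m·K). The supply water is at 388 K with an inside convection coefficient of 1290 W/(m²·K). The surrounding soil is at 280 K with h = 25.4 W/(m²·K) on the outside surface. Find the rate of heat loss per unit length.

q′ ≈ 46.4 W/m

For a radial system each layer contributes R = ln(r_out/r_in)/(2πkL); films add R = 1/(hA).
R_inner film = 1/(h_i·2πr₁L) = 1/(1290×2π×0.11×1) = 0.001122 K/W
R_cast iron pipe wall = ln(114.2/110)/(2π×57.7×1) = 1.034×10^-4 K/W
R_polyurethane foam = ln(130.2/114.2)/(2π×0.0297×1) = 0.7026 K/W
R_expanded polystyrene = ln(180.2/130.2)/(2π×0.0326×1) = 1.587 K/W
R_outer film = 1/(h_o·2πr_oL) = 1/(25.4×2π×0.1802×1) = 0.03477 K/W
R_total = 2.325 K/W
Q = ΔT/R_total = 108/2.325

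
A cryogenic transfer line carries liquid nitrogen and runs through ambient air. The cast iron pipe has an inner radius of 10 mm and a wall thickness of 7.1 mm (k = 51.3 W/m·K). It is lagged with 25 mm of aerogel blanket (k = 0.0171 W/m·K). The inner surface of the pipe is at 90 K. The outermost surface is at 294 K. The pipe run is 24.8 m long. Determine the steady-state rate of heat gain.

Q ≈ 603 W

Radial resistances (cylindrical: R_cond = ln(r_o/r_i)/(2πkL), R_conv = 1/(h·2πrL)):
R_cast iron pipe wall = ln(17.1/10)/(2π×51.3×24.8) = 6.711×10^-5 K/W
R_aerogel blanket = ln(42.1/17.1)/(2π×0.0171×24.8) = 0.3381 K/W
R_total = 0.3382 K/W
Q = ΔT/R_total = 204/0.3382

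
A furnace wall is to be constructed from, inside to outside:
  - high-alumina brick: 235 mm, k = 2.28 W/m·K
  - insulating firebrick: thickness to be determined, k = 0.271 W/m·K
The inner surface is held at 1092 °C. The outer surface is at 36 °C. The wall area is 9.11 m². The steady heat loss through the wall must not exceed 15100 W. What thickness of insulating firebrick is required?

L ≈ 145 mm

Thermal resistances in series:
R_high-alumina brick = L/(kA) = 0.235/(2.28×9.11) = 0.01131 K/W
Sum of the known resistances R_other = 0.01131 K/W
Required total resistance R_tot = ΔT/Q_allow = 1056/15100 = 0.06993 K/W
R_insulating firebrick = R_tot − R_other = 0.05862 K/W
L = R·k·A = 0.05862×0.271×9.11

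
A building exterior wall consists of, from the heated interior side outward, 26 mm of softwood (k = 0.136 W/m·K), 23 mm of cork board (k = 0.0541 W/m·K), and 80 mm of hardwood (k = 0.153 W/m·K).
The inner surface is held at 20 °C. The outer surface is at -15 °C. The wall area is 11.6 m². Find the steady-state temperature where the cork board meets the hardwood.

Using the resistance-network approach (series):
R_softwood = L/(kA) = 0.026/(0.136×11.6) = 0.01648 K/W
R_cork board = L/(kA) = 0.023/(0.0541×11.6) = 0.03665 K/W
R_hardwood = L/(kA) = 0.08/(0.153×11.6) = 0.04508 K/W
R_total = 0.09821 K/W;  Q = ΔT/R_total = 35/0.09821 = 356.4 W
T_interface = T_inner − Q·ΣR(inner→interface) = 20 − 356×0.05313

T ≈ 1.06 °C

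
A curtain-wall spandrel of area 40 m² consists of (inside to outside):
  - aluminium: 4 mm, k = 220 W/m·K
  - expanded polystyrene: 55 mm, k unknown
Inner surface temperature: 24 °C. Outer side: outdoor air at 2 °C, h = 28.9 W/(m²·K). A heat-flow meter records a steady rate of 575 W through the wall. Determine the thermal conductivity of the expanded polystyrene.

Model the wall as resistances in series:
R_aluminium = L/(kA) = 0.004/(220×40) = 4.545×10^-7 K/W
R_outer film = 1/(h_o·A) = 1/(28.9×40) = 8.651×10^-4 K/W
Sum of known resistances R_other = 8.655×10^-4 K/W
Total R = ΔT/Q = 22/575 = 0.03826 K/W
R_expanded polystyrene = R_total − R_other = 0.0374 K/W
k = L/(R·A) = 0.055/(0.0374×40)

k ≈ 0.0368 W/(m·K)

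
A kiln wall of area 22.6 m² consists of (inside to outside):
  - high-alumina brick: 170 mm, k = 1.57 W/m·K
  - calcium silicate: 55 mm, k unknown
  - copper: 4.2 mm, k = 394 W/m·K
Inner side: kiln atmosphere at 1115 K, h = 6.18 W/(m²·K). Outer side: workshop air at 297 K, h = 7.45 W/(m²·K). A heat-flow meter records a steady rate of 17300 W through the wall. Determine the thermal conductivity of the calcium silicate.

Model the wall as resistances in series:
R_inner film = 1/(h_i·A) = 1/(6.18×22.6) = 0.00716 K/W
R_high-alumina brick = L/(kA) = 0.17/(1.57×22.6) = 0.004791 K/W
R_copper = L/(kA) = 0.0042/(394×22.6) = 4.717×10^-7 K/W
R_outer film = 1/(h_o·A) = 1/(7.45×22.6) = 0.005939 K/W
Sum of known resistances R_other = 0.01789 K/W
Total R = ΔT/Q = 818/17300 = 0.04728 K/W
R_calcium silicate = R_total − R_other = 0.02939 K/W
k = L/(R·A) = 0.055/(0.02939×22.6)

k ≈ 0.0828 W/(m·K)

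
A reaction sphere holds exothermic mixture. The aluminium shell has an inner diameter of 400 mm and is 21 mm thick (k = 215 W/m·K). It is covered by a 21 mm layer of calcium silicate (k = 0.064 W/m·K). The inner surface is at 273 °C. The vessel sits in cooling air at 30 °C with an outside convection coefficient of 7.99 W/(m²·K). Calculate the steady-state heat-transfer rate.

Spherical conduction: R = (1/r_in − 1/r_out)/(4πk) per layer; series-sum.
R_aluminium shell = (1/0.2 − 1/0.221)/(4π×215) = 1.759×10^-4 K/W
R_calcium silicate = (1/0.221 − 1/0.242)/(4π×0.064) = 0.4882 K/W
R_outer film = 1/(h·4πr_o²) = 1/(7.99×4π×0.242²) = 0.1701 K/W
R_total = 0.6585 K/W
Q = ΔT/R_total = 243/0.6585

Q ≈ 369 W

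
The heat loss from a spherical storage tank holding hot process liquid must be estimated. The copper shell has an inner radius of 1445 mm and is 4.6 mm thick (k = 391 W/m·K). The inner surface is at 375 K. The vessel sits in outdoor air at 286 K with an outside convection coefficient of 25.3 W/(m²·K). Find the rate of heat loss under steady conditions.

Spherical conduction: R = (1/r_in − 1/r_out)/(4πk) per layer; series-sum.
R_copper shell = (1/1.445 − 1/1.4496)/(4π×391) = 4.469×10^-7 K/W
R_outer film = 1/(h·4πr_o²) = 1/(25.3×4π×1.4496²) = 0.001497 K/W
R_total = 0.001497 K/W
Q = ΔT/R_total = 89/0.001497

Q ≈ 59400 W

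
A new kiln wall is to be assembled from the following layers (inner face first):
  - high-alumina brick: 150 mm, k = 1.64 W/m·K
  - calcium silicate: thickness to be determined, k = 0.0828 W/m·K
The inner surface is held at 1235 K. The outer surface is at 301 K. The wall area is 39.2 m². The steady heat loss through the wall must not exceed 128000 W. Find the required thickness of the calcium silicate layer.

L ≈ 16.1 mm

Treating each layer as a thermal resistance in series:
R_high-alumina brick = L/(kA) = 0.15/(1.64×39.2) = 0.002333 K/W
Sum of the known resistances R_other = 0.002333 K/W
Required total resistance R_tot = ΔT/Q_allow = 934/128000 = 0.007297 K/W
R_calcium silicate = R_tot − R_other = 0.004964 K/W
L = R·k·A = 0.004964×0.0828×39.2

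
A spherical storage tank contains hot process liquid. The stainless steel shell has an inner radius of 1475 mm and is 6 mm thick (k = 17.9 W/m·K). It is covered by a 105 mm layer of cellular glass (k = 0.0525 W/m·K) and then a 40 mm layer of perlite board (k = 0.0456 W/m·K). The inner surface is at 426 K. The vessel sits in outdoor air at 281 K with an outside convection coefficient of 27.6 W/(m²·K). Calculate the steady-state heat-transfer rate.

Q ≈ 1510 W

Each spherical layer contributes R = (1/r_i − 1/r_o)/(4πk):
R_stainless steel shell = (1/1.475 − 1/1.481)/(4π×17.9) = 1.221×10^-5 K/W
R_cellular glass = (1/1.481 − 1/1.586)/(4π×0.0525) = 0.06776 K/W
R_perlite board = (1/1.586 − 1/1.626)/(4π×0.0456) = 0.02707 K/W
R_outer film = 1/(h·4πr_o²) = 1/(27.6×4π×1.626²) = 0.001091 K/W
R_total = 0.09593 K/W
Q = ΔT/R_total = 145/0.09593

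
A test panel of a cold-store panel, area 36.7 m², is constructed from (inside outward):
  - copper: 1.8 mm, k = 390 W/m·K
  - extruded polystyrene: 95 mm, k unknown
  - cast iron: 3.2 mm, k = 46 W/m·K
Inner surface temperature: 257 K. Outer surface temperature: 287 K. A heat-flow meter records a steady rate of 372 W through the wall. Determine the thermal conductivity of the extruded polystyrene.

k ≈ 0.0321 W/(m·K)

Treating each layer as a thermal resistance in series:
R_copper = L/(kA) = 0.0018/(390×36.7) = 1.258×10^-7 K/W
R_cast iron = L/(kA) = 0.0032/(46×36.7) = 1.896×10^-6 K/W
Sum of known resistances R_other = 2.021×10^-6 K/W
Total R = ΔT/Q = 30/372 = 0.08065 K/W
R_extruded polystyrene = R_total − R_other = 0.08064 K/W
k = L/(R·A) = 0.095/(0.08064×36.7)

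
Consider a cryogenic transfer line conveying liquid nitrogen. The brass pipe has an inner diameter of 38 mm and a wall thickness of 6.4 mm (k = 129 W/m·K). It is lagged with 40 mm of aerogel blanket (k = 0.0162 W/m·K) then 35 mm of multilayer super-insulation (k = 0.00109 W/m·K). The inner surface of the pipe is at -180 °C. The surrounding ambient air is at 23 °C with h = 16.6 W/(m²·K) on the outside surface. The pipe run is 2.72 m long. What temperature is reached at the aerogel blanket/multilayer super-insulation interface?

For a radial system each layer contributes R = ln(r_out/r_in)/(2πkL); films add R = 1/(hA).
R_brass pipe wall = ln(25.4/19)/(2π×129×2.72) = 1.317×10^-4 K/W
R_aerogel blanket = ln(65.4/25.4)/(2π×0.0162×2.72) = 3.416 K/W
R_multilayer super-insulation = ln(100.4/65.4)/(2π×0.00109×2.72) = 23.01 K/W
R_outer film = 1/(h_o·2πr_oL) = 1/(16.6×2π×0.1004×2.72) = 0.03511 K/W
R_total = 26.46 K/W
Q = ΔT/R_total = 203/26.46
Q = 7.67 W
T_interface = T_inner + Q·ΣR(inner→interface) = -180 + 7.67×3.416

T ≈ -154 °C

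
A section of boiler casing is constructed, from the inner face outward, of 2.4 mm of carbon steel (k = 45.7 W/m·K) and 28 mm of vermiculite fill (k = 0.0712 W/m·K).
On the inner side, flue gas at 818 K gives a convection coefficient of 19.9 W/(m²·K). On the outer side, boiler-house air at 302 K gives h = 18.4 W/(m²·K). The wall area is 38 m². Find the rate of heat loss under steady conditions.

Using the resistance-network approach (series):
R_inner film = 1/(h_i·A) = 1/(19.9×38) = 0.001322 K/W
R_carbon steel = L/(kA) = 0.0024/(45.7×38) = 1.382×10^-6 K/W
R_vermiculite fill = L/(kA) = 0.028/(0.0712×38) = 0.01035 K/W
R_outer film = 1/(h_o·A) = 1/(18.4×38) = 0.00143 K/W
R_total = 0.0131 K/W
Q = ΔT / R_total = 516 / 0.0131

Q ≈ 39400 W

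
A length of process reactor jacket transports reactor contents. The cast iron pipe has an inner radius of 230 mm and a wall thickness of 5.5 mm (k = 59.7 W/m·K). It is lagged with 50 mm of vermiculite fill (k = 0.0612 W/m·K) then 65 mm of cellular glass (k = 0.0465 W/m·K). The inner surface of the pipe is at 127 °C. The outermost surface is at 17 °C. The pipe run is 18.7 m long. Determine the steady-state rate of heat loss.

Q ≈ 1710 W

Cylindrical conduction, so R = ln(r₂/r₁)/(2πkL) per layer, in series:
R_cast iron pipe wall = ln(235.5/230)/(2π×59.7×18.7) = 3.369×10^-6 K/W
R_vermiculite fill = ln(285.5/235.5)/(2π×0.0612×18.7) = 0.02677 K/W
R_cellular glass = ln(350.5/285.5)/(2π×0.0465×18.7) = 0.03754 K/W
R_total = 0.06432 K/W
Q = ΔT/R_total = 110/0.06432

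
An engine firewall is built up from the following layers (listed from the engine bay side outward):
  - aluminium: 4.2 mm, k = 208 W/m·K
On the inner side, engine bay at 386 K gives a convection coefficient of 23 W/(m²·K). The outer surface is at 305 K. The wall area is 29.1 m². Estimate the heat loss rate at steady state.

Q ≈ 54200 W

Series thermal resistances:
R_inner film = 1/(h_i·A) = 1/(23×29.1) = 0.001494 K/W
R_aluminium = L/(kA) = 0.0042/(208×29.1) = 6.939×10^-7 K/W
R_total = 0.001495 K/W
Q = ΔT / R_total = 81 / 0.001495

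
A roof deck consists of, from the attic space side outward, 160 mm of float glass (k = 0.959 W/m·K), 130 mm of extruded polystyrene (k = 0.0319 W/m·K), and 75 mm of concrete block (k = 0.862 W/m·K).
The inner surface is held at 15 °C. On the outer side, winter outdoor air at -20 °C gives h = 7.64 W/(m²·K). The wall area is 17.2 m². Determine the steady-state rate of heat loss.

Q ≈ 135 W

Series thermal resistances:
R_float glass = L/(kA) = 0.16/(0.959×17.2) = 0.0097 K/W
R_extruded polystyrene = L/(kA) = 0.13/(0.0319×17.2) = 0.2369 K/W
R_concrete block = L/(kA) = 0.075/(0.862×17.2) = 0.005059 K/W
R_outer film = 1/(h_o·A) = 1/(7.64×17.2) = 0.00761 K/W
R_total = 0.2593 K/W
Q = ΔT / R_total = 35 / 0.2593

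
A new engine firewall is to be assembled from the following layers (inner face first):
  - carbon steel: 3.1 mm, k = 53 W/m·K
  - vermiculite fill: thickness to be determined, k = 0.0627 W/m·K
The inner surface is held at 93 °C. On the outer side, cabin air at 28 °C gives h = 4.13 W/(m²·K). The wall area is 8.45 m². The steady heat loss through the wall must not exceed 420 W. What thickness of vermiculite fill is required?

L ≈ 66.8 mm

Model the wall as resistances in series:
R_carbon steel = L/(kA) = 0.0031/(53×8.45) = 6.922×10^-6 K/W
R_outer film = 1/(h_o·A) = 1/(4.13×8.45) = 0.02865 K/W
Sum of the known resistances R_other = 0.02866 K/W
Required total resistance R_tot = ΔT/Q_allow = 65/420 = 0.1548 K/W
R_vermiculite fill = R_tot − R_other = 0.1261 K/W
L = R·k·A = 0.1261×0.0627×8.45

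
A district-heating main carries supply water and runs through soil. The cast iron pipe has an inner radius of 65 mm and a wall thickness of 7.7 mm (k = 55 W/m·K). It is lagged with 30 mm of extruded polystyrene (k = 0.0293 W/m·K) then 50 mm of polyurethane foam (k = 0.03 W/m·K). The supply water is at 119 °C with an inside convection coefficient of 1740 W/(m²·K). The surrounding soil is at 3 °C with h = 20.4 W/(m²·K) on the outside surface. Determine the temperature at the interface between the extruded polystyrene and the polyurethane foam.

For a radial system each layer contributes R = ln(r_out/r_in)/(2πkL); films add R = 1/(hA).
R_inner film = 1/(h_i·2πr₁L) = 1/(1740×2π×0.065×1) = 0.001407 K/W
R_cast iron pipe wall = ln(72.7/65)/(2π×55×1) = 3.24×10^-4 K/W
R_extruded polystyrene = ln(102.7/72.7)/(2π×0.0293×1) = 1.877 K/W
R_polyurethane foam = ln(152.7/102.7)/(2π×0.03×1) = 2.104 K/W
R_outer film = 1/(h_o·2πr_oL) = 1/(20.4×2π×0.1527×1) = 0.05109 K/W
R_total = 4.034 K/W
Q = ΔT/R_total = 116/4.034
Q = 28.8 W/m
T_interface = T_inner − Q·ΣR(inner→interface) = 119 − 28.8×1.878

T ≈ 65 °C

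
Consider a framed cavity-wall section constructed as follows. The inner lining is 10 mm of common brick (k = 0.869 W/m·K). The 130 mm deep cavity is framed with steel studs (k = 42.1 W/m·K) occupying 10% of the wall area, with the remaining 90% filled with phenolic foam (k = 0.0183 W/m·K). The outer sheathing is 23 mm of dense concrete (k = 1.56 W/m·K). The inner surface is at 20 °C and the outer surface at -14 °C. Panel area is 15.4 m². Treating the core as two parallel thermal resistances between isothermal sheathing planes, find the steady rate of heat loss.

Q ≈ 9180 W

Sheathing layers in series; stud and cavity paths in parallel between them.
R_inner = 0.01/(0.869×15.4) = 7.472×10^-4 K/W
R_stud  = 0.13/(42.1×0.1×15.4) = 0.002005 K/W
R_cav   = 0.13/(0.0183×0.9×15.4) = 0.5125 K/W
1/R_core = 1/R_stud + 1/R_cav → R_core = 0.001997 K/W
R_outer = 0.023/(1.56×15.4) = 9.574×10^-4 K/W
R_total = 0.003702 K/W
Q = ΔT/R_total = 34/0.003702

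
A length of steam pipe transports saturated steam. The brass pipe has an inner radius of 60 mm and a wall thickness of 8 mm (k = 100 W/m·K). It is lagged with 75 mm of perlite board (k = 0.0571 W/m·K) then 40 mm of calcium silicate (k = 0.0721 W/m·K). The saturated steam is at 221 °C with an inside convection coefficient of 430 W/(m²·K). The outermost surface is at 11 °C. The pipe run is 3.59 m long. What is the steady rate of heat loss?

Cylindrical conduction, so R = ln(r₂/r₁)/(2πkL) per layer, in series:
R_inner film = 1/(h_i·2πr₁L) = 1/(430×2π×0.06×3.59) = 0.001718 K/W
R_brass pipe wall = ln(68/60)/(2π×100×3.59) = 5.549×10^-5 K/W
R_perlite board = ln(143/68)/(2π×0.0571×3.59) = 0.5771 K/W
R_calcium silicate = ln(183/143)/(2π×0.0721×3.59) = 0.1517 K/W
R_total = 0.7306 K/W
Q = ΔT/R_total = 210/0.7306

Q ≈ 287 W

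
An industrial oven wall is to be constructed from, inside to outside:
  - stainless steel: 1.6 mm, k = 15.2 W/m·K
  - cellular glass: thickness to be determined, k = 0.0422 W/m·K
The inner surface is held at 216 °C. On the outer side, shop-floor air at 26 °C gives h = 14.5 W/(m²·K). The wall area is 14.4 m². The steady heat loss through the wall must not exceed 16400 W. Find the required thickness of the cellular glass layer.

L ≈ 4.13 mm

Thermal resistances in series:
R_stainless steel = L/(kA) = 0.0016/(15.2×14.4) = 7.31×10^-6 K/W
R_outer film = 1/(h_o·A) = 1/(14.5×14.4) = 0.004789 K/W
Sum of the known resistances R_other = 0.004797 K/W
Required total resistance R_tot = ΔT/Q_allow = 190/16400 = 0.01159 K/W
R_cellular glass = R_tot − R_other = 0.006789 K/W
L = R·k·A = 0.006789×0.0422×14.4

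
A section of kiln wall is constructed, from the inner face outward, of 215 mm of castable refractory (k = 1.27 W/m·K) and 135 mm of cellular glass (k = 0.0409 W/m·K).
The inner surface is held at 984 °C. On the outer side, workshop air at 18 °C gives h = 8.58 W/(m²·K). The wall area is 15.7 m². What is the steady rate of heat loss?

Q ≈ 4230 W

Model the wall as resistances in series:
R_castable refractory = L/(kA) = 0.215/(1.27×15.7) = 0.01078 K/W
R_cellular glass = L/(kA) = 0.135/(0.0409×15.7) = 0.2102 K/W
R_outer film = 1/(h_o·A) = 1/(8.58×15.7) = 0.007424 K/W
R_total = 0.2284 K/W
Q = ΔT / R_total = 966 / 0.2284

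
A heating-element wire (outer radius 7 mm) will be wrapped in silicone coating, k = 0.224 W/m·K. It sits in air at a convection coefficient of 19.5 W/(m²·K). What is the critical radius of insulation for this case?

For a cylinder r_cr = k/h = 0.224/19.5
r_cr = 11.5 mm; since the bare radius (7 mm) is below r_cr, adding a thin layer of insulation will *increase* heat loss.

r_cr ≈ 11.5 mm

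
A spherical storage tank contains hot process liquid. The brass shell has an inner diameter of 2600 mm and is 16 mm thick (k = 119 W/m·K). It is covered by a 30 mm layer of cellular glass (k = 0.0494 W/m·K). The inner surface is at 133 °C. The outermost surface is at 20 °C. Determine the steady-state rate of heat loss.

Q ≈ 4140 W

Spherical conduction: R = (1/r_in − 1/r_out)/(4πk) per layer; series-sum.
R_brass shell = (1/1.3 − 1/1.316)/(4π×119) = 6.254×10^-6 K/W
R_cellular glass = (1/1.316 − 1/1.346)/(4π×0.0494) = 0.02728 K/W
R_total = 0.02729 K/W
Q = ΔT/R_total = 113/0.02729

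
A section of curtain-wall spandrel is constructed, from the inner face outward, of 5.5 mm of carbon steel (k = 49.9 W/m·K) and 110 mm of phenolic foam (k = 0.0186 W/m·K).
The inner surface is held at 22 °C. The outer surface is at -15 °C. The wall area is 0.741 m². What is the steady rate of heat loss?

Q ≈ 4.64 W

Thermal resistances in series:
R_carbon steel = L/(kA) = 0.0055/(49.9×0.741) = 1.487×10^-4 K/W
R_phenolic foam = L/(kA) = 0.11/(0.0186×0.741) = 7.981 K/W
R_total = 7.981 K/W
Q = ΔT / R_total = 37 / 7.981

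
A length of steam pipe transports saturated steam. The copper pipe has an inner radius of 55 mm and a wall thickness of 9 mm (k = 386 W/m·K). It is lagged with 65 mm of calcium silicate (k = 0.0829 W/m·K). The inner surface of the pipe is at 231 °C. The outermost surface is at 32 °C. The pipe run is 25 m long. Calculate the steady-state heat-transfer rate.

Q ≈ 3700 W

For a radial system each layer contributes R = ln(r_out/r_in)/(2πkL); films add R = 1/(hA).
R_copper pipe wall = ln(64/55)/(2π×386×25) = 2.499×10^-6 K/W
R_calcium silicate = ln(129/64)/(2π×0.0829×25) = 0.05383 K/W
R_total = 0.05383 K/W
Q = ΔT/R_total = 199/0.05383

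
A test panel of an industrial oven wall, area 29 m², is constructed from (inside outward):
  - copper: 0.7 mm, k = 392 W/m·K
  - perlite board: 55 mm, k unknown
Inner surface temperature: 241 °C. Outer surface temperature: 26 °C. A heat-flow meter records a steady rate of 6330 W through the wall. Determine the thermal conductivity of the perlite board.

Thermal resistances in series:
R_copper = L/(kA) = 0.0007/(392×29) = 6.158×10^-8 K/W
Sum of known resistances R_other = 6.158×10^-8 K/W
Total R = ΔT/Q = 215/6330 = 0.03397 K/W
R_perlite board = R_total − R_other = 0.03397 K/W
k = L/(R·A) = 0.055/(0.03397×29)

k ≈ 0.0558 W/(m·K)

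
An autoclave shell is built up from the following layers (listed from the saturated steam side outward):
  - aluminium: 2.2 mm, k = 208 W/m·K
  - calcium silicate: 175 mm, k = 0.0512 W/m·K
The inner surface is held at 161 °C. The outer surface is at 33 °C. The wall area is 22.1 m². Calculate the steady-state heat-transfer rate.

Q ≈ 828 W

Series thermal resistances:
R_aluminium = L/(kA) = 0.0022/(208×22.1) = 4.786×10^-7 K/W
R_calcium silicate = L/(kA) = 0.175/(0.0512×22.1) = 0.1547 K/W
R_total = 0.1547 K/W
Q = ΔT / R_total = 128 / 0.1547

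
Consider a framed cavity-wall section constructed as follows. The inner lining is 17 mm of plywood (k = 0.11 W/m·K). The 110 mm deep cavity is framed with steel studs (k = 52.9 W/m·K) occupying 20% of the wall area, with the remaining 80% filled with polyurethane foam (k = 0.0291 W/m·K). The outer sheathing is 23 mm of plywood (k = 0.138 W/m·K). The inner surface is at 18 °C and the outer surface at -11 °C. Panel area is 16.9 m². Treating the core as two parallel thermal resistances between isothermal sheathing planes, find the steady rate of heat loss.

Sheathing layers in series; stud and cavity paths in parallel between them.
R_inner = 0.017/(0.11×16.9) = 0.009145 K/W
R_stud  = 0.11/(52.9×0.2×16.9) = 6.152×10^-4 K/W
R_cav   = 0.11/(0.0291×0.8×16.9) = 0.2796 K/W
1/R_core = 1/R_stud + 1/R_cav → R_core = 6.139×10^-4 K/W
R_outer = 0.023/(0.138×16.9) = 0.009862 K/W
R_total = 0.01962 K/W
Q = ΔT/R_total = 29/0.01962

Q ≈ 1480 W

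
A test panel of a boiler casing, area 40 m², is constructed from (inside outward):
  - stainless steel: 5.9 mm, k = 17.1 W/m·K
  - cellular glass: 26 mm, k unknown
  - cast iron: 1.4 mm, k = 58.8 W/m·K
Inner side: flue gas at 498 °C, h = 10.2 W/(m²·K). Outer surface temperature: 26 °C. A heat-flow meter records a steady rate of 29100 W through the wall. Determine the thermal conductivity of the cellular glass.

Treating each layer as a thermal resistance in series:
R_inner film = 1/(h_i·A) = 1/(10.2×40) = 0.002451 K/W
R_stainless steel = L/(kA) = 0.0059/(17.1×40) = 8.626×10^-6 K/W
R_cast iron = L/(kA) = 0.0014/(58.8×40) = 5.952×10^-7 K/W
Sum of known resistances R_other = 0.00246 K/W
Total R = ΔT/Q = 472/29100 = 0.01622 K/W
R_cellular glass = R_total − R_other = 0.01376 K/W
k = L/(R·A) = 0.026/(0.01376×40)

k ≈ 0.0472 W/(m·K)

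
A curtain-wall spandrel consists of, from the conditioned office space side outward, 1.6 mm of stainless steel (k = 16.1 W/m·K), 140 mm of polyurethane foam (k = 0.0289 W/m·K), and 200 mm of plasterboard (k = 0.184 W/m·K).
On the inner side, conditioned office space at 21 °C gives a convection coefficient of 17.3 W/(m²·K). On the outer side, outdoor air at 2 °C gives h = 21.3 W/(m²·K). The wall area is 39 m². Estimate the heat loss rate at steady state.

Q ≈ 123 W

Using the resistance-network approach (series):
R_inner film = 1/(h_i·A) = 1/(17.3×39) = 0.001482 K/W
R_stainless steel = L/(kA) = 0.0016/(16.1×39) = 2.548×10^-6 K/W
R_polyurethane foam = L/(kA) = 0.14/(0.0289×39) = 0.1242 K/W
R_plasterboard = L/(kA) = 0.2/(0.184×39) = 0.02787 K/W
R_outer film = 1/(h_o·A) = 1/(21.3×39) = 0.001204 K/W
R_total = 0.1548 K/W
Q = ΔT / R_total = 19 / 0.1548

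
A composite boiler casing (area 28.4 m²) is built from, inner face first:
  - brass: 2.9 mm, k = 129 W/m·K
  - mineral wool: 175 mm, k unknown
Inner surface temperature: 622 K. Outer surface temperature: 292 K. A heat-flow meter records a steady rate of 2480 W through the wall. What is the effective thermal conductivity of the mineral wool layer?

Thermal resistances in series:
R_brass = L/(kA) = 0.0029/(129×28.4) = 7.916×10^-7 K/W
Sum of known resistances R_other = 7.916×10^-7 K/W
Total R = ΔT/Q = 330/2480 = 0.1331 K/W
R_mineral wool = R_total − R_other = 0.1331 K/W
k = L/(R·A) = 0.175/(0.1331×28.4)

k ≈ 0.0463 W/(m·K)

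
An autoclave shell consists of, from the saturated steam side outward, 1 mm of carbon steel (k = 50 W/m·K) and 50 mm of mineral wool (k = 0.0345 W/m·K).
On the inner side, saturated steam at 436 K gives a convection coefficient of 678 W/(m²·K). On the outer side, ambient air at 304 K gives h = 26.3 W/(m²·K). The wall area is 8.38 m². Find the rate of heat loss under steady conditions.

Thermal resistances in series:
R_inner film = 1/(h_i·A) = 1/(678×8.38) = 1.76×10^-4 K/W
R_carbon steel = L/(kA) = 0.001/(50×8.38) = 2.387×10^-6 K/W
R_mineral wool = L/(kA) = 0.05/(0.0345×8.38) = 0.1729 K/W
R_outer film = 1/(h_o·A) = 1/(26.3×8.38) = 0.004537 K/W
R_total = 0.1777 K/W
Q = ΔT / R_total = 132 / 0.1777

Q ≈ 743 W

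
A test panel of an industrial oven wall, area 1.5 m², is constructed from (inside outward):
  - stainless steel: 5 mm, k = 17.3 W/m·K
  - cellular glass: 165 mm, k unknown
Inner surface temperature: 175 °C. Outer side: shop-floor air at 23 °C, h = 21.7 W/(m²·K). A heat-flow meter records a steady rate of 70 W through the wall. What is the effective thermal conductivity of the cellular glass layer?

Thermal resistances in series:
R_stainless steel = L/(kA) = 0.005/(17.3×1.5) = 1.927×10^-4 K/W
R_outer film = 1/(h_o·A) = 1/(21.7×1.5) = 0.03072 K/W
Sum of known resistances R_other = 0.03091 K/W
Total R = ΔT/Q = 152/70 = 2.171 K/W
R_cellular glass = R_total − R_other = 2.141 K/W
k = L/(R·A) = 0.165/(2.141×1.5)

k ≈ 0.0514 W/(m·K)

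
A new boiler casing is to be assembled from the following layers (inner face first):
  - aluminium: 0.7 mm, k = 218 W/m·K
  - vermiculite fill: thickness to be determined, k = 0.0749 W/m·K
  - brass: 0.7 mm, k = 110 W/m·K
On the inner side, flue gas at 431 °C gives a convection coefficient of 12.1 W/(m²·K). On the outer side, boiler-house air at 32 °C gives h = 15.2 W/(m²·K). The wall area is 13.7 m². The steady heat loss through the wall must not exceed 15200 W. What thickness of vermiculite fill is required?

L ≈ 15.8 mm

Treating each layer as a thermal resistance in series:
R_inner film = 1/(h_i·A) = 1/(12.1×13.7) = 0.006032 K/W
R_aluminium = L/(kA) = 0.0007/(218×13.7) = 2.344×10^-7 K/W
R_brass = L/(kA) = 0.0007/(110×13.7) = 4.645×10^-7 K/W
R_outer film = 1/(h_o·A) = 1/(15.2×13.7) = 0.004802 K/W
Sum of the known resistances R_other = 0.01084 K/W
Required total resistance R_tot = ΔT/Q_allow = 399/15200 = 0.02625 K/W
R_vermiculite fill = R_tot − R_other = 0.01541 K/W
L = R·k·A = 0.01541×0.0749×13.7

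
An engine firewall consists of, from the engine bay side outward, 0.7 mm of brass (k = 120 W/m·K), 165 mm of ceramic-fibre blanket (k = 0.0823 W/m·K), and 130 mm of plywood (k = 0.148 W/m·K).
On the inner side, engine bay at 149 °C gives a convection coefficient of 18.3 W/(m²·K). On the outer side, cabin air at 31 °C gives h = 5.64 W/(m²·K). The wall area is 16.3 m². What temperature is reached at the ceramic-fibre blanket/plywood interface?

Using the resistance-network approach (series):
R_inner film = 1/(h_i·A) = 1/(18.3×16.3) = 0.003352 K/W
R_brass = L/(kA) = 0.0007/(120×16.3) = 3.579×10^-7 K/W
R_ceramic-fibre blanket = L/(kA) = 0.165/(0.0823×16.3) = 0.123 K/W
R_plywood = L/(kA) = 0.13/(0.148×16.3) = 0.05389 K/W
R_outer film = 1/(h_o·A) = 1/(5.64×16.3) = 0.01088 K/W
R_total = 0.1911 K/W;  Q = ΔT/R_total = 118/0.1911 = 617.4 W
T_interface = T_inner − Q·ΣR(inner→interface) = 149 − 617×0.1264

T ≈ 71 °C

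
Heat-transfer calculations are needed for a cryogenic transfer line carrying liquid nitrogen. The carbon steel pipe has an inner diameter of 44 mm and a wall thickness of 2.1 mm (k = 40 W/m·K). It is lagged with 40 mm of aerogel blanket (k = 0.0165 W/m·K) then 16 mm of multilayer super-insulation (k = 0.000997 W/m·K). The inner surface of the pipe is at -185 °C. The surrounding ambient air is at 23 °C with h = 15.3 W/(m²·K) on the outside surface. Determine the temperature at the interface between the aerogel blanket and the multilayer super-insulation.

Radial resistances (cylindrical: R_cond = ln(r_o/r_i)/(2πkL), R_conv = 1/(h·2πrL)):
R_carbon steel pipe wall = ln(24.1/22)/(2π×40×1) = 3.628×10^-4 K/W
R_aerogel blanket = ln(64.1/24.1)/(2π×0.0165×1) = 9.436 K/W
R_multilayer super-insulation = ln(80.1/64.1)/(2π×0.000997×1) = 35.57 K/W
R_outer film = 1/(h_o·2πr_oL) = 1/(15.3×2π×0.0801×1) = 0.1299 K/W
R_total = 45.14 K/W
Q = ΔT/R_total = 208/45.14
Q = 4.61 W/m
T_interface = T_inner + Q·ΣR(inner→interface) = -185 + 4.61×9.436

T ≈ -142 °C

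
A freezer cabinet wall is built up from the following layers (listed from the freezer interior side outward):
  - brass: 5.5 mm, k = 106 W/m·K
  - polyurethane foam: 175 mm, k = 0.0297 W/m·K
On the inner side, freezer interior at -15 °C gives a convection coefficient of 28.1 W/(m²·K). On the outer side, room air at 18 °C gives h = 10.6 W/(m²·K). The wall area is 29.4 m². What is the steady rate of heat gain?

Q ≈ 161 W

Series thermal resistances:
R_inner film = 1/(h_i·A) = 1/(28.1×29.4) = 0.00121 K/W
R_brass = L/(kA) = 0.0055/(106×29.4) = 1.765×10^-6 K/W
R_polyurethane foam = L/(kA) = 0.175/(0.0297×29.4) = 0.2004 K/W
R_outer film = 1/(h_o·A) = 1/(10.6×29.4) = 0.003209 K/W
R_total = 0.2048 K/W
Q = ΔT / R_total = 33 / 0.2048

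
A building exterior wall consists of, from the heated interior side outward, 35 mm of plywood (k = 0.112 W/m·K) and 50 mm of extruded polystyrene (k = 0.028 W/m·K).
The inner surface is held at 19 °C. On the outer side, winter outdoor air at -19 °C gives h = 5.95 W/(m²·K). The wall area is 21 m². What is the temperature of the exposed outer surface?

Series thermal resistances:
R_plywood = L/(kA) = 0.035/(0.112×21) = 0.01488 K/W
R_extruded polystyrene = L/(kA) = 0.05/(0.028×21) = 0.08503 K/W
R_outer film = 1/(h_o·A) = 1/(5.95×21) = 0.008003 K/W
R_total = 0.1079 K/W;  Q = ΔT/R_total = 38/0.1079 = 352.1 W
T_interface = T_inner − Q·ΣR(inner→interface) = 19 − 352×0.09991

T ≈ -16.2 °C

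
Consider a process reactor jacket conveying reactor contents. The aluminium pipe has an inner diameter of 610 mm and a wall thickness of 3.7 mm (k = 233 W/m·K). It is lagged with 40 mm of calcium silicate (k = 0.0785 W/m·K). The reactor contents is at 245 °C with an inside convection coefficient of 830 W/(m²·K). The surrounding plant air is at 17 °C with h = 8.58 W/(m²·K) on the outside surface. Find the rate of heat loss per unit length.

q′ ≈ 758 W/m

Cylindrical conduction, so R = ln(r₂/r₁)/(2πkL) per layer, in series:
R_inner film = 1/(h_i·2πr₁L) = 1/(830×2π×0.305×1) = 6.287×10^-4 K/W
R_aluminium pipe wall = ln(308.7/305)/(2π×233×1) = 8.237×10^-6 K/W
R_calcium silicate = ln(348.7/308.7)/(2π×0.0785×1) = 0.247 K/W
R_outer film = 1/(h_o·2πr_oL) = 1/(8.58×2π×0.3487×1) = 0.0532 K/W
R_total = 0.3009 K/W
Q = ΔT/R_total = 228/0.3009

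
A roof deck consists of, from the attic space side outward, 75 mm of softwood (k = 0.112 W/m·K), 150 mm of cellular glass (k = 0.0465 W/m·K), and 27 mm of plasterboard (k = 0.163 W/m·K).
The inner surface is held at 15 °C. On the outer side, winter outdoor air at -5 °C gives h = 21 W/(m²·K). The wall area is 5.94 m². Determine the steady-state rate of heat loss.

Q ≈ 28.9 W

Treating each layer as a thermal resistance in series:
R_softwood = L/(kA) = 0.075/(0.112×5.94) = 0.1127 K/W
R_cellular glass = L/(kA) = 0.15/(0.0465×5.94) = 0.5431 K/W
R_plasterboard = L/(kA) = 0.027/(0.163×5.94) = 0.02789 K/W
R_outer film = 1/(h_o·A) = 1/(21×5.94) = 0.008017 K/W
R_total = 0.6917 K/W
Q = ΔT / R_total = 20 / 0.6917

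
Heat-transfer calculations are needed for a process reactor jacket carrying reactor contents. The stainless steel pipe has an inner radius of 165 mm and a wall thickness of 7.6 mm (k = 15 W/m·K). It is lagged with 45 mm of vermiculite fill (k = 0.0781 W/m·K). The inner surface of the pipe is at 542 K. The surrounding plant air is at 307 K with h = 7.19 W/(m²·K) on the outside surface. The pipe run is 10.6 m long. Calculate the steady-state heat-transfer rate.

Q ≈ 4340 W

Cylindrical conduction, so R = ln(r₂/r₁)/(2πkL) per layer, in series:
R_stainless steel pipe wall = ln(172.6/165)/(2π×15×10.6) = 4.508×10^-5 K/W
R_vermiculite fill = ln(217.6/172.6)/(2π×0.0781×10.6) = 0.04454 K/W
R_outer film = 1/(h_o·2πr_oL) = 1/(7.19×2π×0.2176×10.6) = 0.009597 K/W
R_total = 0.05418 K/W
Q = ΔT/R_total = 235/0.05418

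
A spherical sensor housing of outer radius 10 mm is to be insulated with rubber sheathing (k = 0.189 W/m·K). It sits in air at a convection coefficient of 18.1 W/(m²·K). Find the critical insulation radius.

r_cr ≈ 20.9 mm

For a sphere r_cr = 2k/h = 2×0.189/18.1
r_cr = 20.9 mm; since the bare radius (10 mm) is below r_cr, adding a thin layer of insulation will *increase* heat loss.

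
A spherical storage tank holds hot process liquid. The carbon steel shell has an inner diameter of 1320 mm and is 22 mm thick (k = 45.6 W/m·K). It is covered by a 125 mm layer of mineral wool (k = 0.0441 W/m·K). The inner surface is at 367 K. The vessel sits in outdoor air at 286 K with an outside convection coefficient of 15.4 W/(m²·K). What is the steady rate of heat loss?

Each spherical layer contributes R = (1/r_i − 1/r_o)/(4πk):
R_carbon steel shell = (1/0.66 − 1/0.682)/(4π×45.6) = 8.529×10^-5 K/W
R_mineral wool = (1/0.682 − 1/0.807)/(4π×0.0441) = 0.4098 K/W
R_outer film = 1/(h·4πr_o²) = 1/(15.4×4π×0.807²) = 0.007935 K/W
R_total = 0.4178 K/W
Q = ΔT/R_total = 81/0.4178

Q ≈ 194 W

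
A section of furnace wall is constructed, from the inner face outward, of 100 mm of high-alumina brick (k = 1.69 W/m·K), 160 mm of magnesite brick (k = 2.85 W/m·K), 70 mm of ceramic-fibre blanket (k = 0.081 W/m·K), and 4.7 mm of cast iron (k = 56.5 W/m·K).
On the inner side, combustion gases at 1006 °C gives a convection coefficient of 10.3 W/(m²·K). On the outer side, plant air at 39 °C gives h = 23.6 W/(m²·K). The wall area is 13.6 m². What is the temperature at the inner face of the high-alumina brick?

Using the resistance-network approach (series):
R_inner film = 1/(h_i·A) = 1/(10.3×13.6) = 0.007139 K/W
R_high-alumina brick = L/(kA) = 0.1/(1.69×13.6) = 0.004351 K/W
R_magnesite brick = L/(kA) = 0.16/(2.85×13.6) = 0.004128 K/W
R_ceramic-fibre blanket = L/(kA) = 0.07/(0.081×13.6) = 0.06354 K/W
R_cast iron = L/(kA) = 0.0047/(56.5×13.6) = 6.117×10^-6 K/W
R_outer film = 1/(h_o·A) = 1/(23.6×13.6) = 0.003116 K/W
R_total = 0.08228 K/W;  Q = ΔT/R_total = 967/0.08228 = 11750 W
T_interface = T_inner − Q·ΣR(inner→interface) = 1006 − 11800×0.007139

T ≈ 922 °C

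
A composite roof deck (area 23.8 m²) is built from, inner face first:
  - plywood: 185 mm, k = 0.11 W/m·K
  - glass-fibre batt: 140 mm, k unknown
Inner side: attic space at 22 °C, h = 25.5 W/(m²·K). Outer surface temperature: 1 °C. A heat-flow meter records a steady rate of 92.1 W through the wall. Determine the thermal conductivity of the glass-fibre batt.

k ≈ 0.0378 W/(m·K)

Using the resistance-network approach (series):
R_inner film = 1/(h_i·A) = 1/(25.5×23.8) = 0.001648 K/W
R_plywood = L/(kA) = 0.185/(0.11×23.8) = 0.07066 K/W
Sum of known resistances R_other = 0.07231 K/W
Total R = ΔT/Q = 21/92.1 = 0.228 K/W
R_glass-fibre batt = R_total − R_other = 0.1557 K/W
k = L/(R·A) = 0.14/(0.1557×23.8)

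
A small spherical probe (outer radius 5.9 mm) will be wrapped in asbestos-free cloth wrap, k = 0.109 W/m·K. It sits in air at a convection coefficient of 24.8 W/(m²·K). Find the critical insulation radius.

r_cr ≈ 8.79 mm

For a sphere r_cr = 2k/h = 2×0.109/24.8
r_cr = 8.79 mm; since the bare radius (5.9 mm) is below r_cr, adding a thin layer of insulation will *increase* heat loss.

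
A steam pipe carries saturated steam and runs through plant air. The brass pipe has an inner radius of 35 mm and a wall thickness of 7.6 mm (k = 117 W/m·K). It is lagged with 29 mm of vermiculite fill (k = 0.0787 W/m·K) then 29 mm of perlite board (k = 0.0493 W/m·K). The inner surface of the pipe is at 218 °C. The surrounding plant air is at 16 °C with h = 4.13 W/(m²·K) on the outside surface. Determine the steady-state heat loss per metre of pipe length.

q′ ≈ 79.8 W/m

For a radial system each layer contributes R = ln(r_out/r_in)/(2πkL); films add R = 1/(hA).
R_brass pipe wall = ln(42.6/35)/(2π×117×1) = 2.673×10^-4 K/W
R_vermiculite fill = ln(71.6/42.6)/(2π×0.0787×1) = 1.05 K/W
R_perlite board = ln(100.6/71.6)/(2π×0.0493×1) = 1.098 K/W
R_outer film = 1/(h_o·2πr_oL) = 1/(4.13×2π×0.1006×1) = 0.3831 K/W
R_total = 2.531 K/W
Q = ΔT/R_total = 202/2.531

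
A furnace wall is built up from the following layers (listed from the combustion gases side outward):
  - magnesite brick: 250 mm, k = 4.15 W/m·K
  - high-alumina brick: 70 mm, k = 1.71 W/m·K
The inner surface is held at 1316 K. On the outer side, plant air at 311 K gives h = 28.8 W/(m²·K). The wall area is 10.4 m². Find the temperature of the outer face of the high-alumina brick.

T ≈ 568 K

Thermal resistances in series:
R_magnesite brick = L/(kA) = 0.25/(4.15×10.4) = 0.005792 K/W
R_high-alumina brick = L/(kA) = 0.07/(1.71×10.4) = 0.003936 K/W
R_outer film = 1/(h_o·A) = 1/(28.8×10.4) = 0.003339 K/W
R_total = 0.01307 K/W;  Q = ΔT/R_total = 1005/0.01307 = 76910 W
T_interface = T_inner − Q·ΣR(inner→interface) = 1316 − 76900×0.009729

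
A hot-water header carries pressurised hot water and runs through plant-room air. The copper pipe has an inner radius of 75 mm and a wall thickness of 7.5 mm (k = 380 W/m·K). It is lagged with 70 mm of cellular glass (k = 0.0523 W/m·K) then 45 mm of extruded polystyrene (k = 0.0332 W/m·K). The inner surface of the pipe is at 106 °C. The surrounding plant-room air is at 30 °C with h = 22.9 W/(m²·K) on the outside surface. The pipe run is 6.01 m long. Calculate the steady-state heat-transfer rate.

Q ≈ 145 W

Radial resistances (cylindrical: R_cond = ln(r_o/r_i)/(2πkL), R_conv = 1/(h·2πrL)):
R_copper pipe wall = ln(82.5/75)/(2π×380×6.01) = 6.642×10^-6 K/W
R_cellular glass = ln(152.5/82.5)/(2π×0.0523×6.01) = 0.3111 K/W
R_extruded polystyrene = ln(197.5/152.5)/(2π×0.0332×6.01) = 0.2062 K/W
R_outer film = 1/(h_o·2πr_oL) = 1/(22.9×2π×0.1975×6.01) = 0.005855 K/W
R_total = 0.5232 K/W
Q = ΔT/R_total = 76/0.5232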